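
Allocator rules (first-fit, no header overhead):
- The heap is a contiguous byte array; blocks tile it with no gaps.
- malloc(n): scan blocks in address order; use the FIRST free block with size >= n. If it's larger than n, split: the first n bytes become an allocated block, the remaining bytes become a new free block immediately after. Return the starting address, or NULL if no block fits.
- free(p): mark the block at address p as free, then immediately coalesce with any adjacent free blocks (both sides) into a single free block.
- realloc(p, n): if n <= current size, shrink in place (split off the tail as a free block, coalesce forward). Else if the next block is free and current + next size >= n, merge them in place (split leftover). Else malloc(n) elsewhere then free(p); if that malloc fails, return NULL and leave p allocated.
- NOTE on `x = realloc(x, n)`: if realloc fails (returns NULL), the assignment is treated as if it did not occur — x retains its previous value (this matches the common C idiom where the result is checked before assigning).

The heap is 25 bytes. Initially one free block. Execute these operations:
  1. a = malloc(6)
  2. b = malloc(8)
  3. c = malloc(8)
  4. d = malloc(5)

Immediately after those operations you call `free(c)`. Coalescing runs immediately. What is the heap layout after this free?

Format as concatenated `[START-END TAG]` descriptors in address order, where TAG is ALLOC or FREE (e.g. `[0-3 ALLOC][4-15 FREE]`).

Op 1: a = malloc(6) -> a = 0; heap: [0-5 ALLOC][6-24 FREE]
Op 2: b = malloc(8) -> b = 6; heap: [0-5 ALLOC][6-13 ALLOC][14-24 FREE]
Op 3: c = malloc(8) -> c = 14; heap: [0-5 ALLOC][6-13 ALLOC][14-21 ALLOC][22-24 FREE]
Op 4: d = malloc(5) -> d = NULL; heap: [0-5 ALLOC][6-13 ALLOC][14-21 ALLOC][22-24 FREE]
free(c): c = 14 -> block [14-21 ALLOC]; mark free, coalesce with adjacent free neighbors -> [0-5 ALLOC][6-13 ALLOC][14-24 FREE]

Answer: [0-5 ALLOC][6-13 ALLOC][14-24 FREE]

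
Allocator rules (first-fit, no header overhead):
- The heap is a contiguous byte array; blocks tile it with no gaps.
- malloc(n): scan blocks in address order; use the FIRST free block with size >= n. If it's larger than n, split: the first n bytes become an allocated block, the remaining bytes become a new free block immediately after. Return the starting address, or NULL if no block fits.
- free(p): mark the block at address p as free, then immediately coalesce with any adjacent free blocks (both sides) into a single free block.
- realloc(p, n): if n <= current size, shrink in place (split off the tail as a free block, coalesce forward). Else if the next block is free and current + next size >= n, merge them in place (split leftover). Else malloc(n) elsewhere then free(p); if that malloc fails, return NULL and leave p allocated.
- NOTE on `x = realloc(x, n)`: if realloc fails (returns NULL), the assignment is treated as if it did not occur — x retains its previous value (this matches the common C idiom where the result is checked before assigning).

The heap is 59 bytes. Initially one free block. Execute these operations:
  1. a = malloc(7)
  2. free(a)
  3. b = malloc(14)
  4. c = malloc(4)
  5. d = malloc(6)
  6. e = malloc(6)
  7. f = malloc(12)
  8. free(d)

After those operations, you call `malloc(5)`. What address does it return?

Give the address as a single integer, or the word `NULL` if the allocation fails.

Answer: 18

Derivation:
Op 1: a = malloc(7) -> a = 0; heap: [0-6 ALLOC][7-58 FREE]
Op 2: free(a) -> (freed a); heap: [0-58 FREE]
Op 3: b = malloc(14) -> b = 0; heap: [0-13 ALLOC][14-58 FREE]
Op 4: c = malloc(4) -> c = 14; heap: [0-13 ALLOC][14-17 ALLOC][18-58 FREE]
Op 5: d = malloc(6) -> d = 18; heap: [0-13 ALLOC][14-17 ALLOC][18-23 ALLOC][24-58 FREE]
Op 6: e = malloc(6) -> e = 24; heap: [0-13 ALLOC][14-17 ALLOC][18-23 ALLOC][24-29 ALLOC][30-58 FREE]
Op 7: f = malloc(12) -> f = 30; heap: [0-13 ALLOC][14-17 ALLOC][18-23 ALLOC][24-29 ALLOC][30-41 ALLOC][42-58 FREE]
Op 8: free(d) -> (freed d); heap: [0-13 ALLOC][14-17 ALLOC][18-23 FREE][24-29 ALLOC][30-41 ALLOC][42-58 FREE]
malloc(5): first-fit scan over [0-13 ALLOC][14-17 ALLOC][18-23 FREE][24-29 ALLOC][30-41 ALLOC][42-58 FREE] -> 18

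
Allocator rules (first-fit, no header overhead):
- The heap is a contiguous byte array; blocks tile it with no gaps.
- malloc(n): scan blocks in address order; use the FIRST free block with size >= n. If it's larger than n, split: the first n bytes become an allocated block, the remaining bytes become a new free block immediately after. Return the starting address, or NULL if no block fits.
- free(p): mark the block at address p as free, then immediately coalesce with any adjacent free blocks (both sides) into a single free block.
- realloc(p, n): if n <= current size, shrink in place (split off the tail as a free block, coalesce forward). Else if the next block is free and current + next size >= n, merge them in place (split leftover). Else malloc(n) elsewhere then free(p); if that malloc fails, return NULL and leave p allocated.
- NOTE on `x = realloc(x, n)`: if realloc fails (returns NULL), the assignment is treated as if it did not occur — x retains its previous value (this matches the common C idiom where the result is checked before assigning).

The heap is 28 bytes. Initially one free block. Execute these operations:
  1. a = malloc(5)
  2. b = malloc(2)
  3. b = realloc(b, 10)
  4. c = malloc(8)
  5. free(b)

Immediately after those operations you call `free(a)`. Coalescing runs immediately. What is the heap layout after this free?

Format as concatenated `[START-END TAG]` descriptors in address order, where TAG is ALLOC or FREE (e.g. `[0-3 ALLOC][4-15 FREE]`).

Op 1: a = malloc(5) -> a = 0; heap: [0-4 ALLOC][5-27 FREE]
Op 2: b = malloc(2) -> b = 5; heap: [0-4 ALLOC][5-6 ALLOC][7-27 FREE]
Op 3: b = realloc(b, 10) -> b = 5; heap: [0-4 ALLOC][5-14 ALLOC][15-27 FREE]
Op 4: c = malloc(8) -> c = 15; heap: [0-4 ALLOC][5-14 ALLOC][15-22 ALLOC][23-27 FREE]
Op 5: free(b) -> (freed b); heap: [0-4 ALLOC][5-14 FREE][15-22 ALLOC][23-27 FREE]
free(a): a = 0 -> block [0-4 ALLOC]; mark free, coalesce with adjacent free neighbors -> [0-14 FREE][15-22 ALLOC][23-27 FREE]

Answer: [0-14 FREE][15-22 ALLOC][23-27 FREE]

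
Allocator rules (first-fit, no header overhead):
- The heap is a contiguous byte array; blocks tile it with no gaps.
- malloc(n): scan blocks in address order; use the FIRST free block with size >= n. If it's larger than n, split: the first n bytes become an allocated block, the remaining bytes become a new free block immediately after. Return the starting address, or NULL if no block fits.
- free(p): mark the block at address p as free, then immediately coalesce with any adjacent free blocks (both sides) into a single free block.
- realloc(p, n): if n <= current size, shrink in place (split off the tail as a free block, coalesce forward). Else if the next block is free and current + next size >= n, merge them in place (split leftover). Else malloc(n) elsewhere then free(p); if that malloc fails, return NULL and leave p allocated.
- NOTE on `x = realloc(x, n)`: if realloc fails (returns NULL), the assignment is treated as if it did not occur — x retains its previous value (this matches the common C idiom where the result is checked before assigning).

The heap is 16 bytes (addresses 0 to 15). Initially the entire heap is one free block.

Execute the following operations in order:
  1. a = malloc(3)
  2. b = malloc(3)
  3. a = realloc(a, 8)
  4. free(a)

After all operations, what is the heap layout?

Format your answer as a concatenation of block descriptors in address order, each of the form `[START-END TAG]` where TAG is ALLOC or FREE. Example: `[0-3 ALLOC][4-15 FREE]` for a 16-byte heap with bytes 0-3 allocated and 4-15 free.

Op 1: a = malloc(3) -> a = 0; heap: [0-2 ALLOC][3-15 FREE]
Op 2: b = malloc(3) -> b = 3; heap: [0-2 ALLOC][3-5 ALLOC][6-15 FREE]
Op 3: a = realloc(a, 8) -> a = 6; heap: [0-2 FREE][3-5 ALLOC][6-13 ALLOC][14-15 FREE]
Op 4: free(a) -> (freed a); heap: [0-2 FREE][3-5 ALLOC][6-15 FREE]

Answer: [0-2 FREE][3-5 ALLOC][6-15 FREE]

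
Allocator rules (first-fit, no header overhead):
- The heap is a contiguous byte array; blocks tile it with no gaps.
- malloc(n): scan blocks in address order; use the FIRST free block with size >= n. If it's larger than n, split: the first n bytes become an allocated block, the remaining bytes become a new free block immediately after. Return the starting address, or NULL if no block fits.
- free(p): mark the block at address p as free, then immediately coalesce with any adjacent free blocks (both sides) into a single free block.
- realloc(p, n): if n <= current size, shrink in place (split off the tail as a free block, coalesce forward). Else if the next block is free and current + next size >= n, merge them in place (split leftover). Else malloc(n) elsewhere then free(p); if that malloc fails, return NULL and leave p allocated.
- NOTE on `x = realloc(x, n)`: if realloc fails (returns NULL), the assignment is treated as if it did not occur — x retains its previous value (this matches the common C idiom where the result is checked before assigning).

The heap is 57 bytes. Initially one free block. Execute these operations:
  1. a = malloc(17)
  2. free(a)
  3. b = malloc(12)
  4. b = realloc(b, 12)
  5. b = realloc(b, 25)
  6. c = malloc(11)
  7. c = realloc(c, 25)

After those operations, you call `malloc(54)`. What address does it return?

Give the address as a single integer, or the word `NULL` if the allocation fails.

Answer: NULL

Derivation:
Op 1: a = malloc(17) -> a = 0; heap: [0-16 ALLOC][17-56 FREE]
Op 2: free(a) -> (freed a); heap: [0-56 FREE]
Op 3: b = malloc(12) -> b = 0; heap: [0-11 ALLOC][12-56 FREE]
Op 4: b = realloc(b, 12) -> b = 0; heap: [0-11 ALLOC][12-56 FREE]
Op 5: b = realloc(b, 25) -> b = 0; heap: [0-24 ALLOC][25-56 FREE]
Op 6: c = malloc(11) -> c = 25; heap: [0-24 ALLOC][25-35 ALLOC][36-56 FREE]
Op 7: c = realloc(c, 25) -> c = 25; heap: [0-24 ALLOC][25-49 ALLOC][50-56 FREE]
malloc(54): first-fit scan over [0-24 ALLOC][25-49 ALLOC][50-56 FREE] -> NULL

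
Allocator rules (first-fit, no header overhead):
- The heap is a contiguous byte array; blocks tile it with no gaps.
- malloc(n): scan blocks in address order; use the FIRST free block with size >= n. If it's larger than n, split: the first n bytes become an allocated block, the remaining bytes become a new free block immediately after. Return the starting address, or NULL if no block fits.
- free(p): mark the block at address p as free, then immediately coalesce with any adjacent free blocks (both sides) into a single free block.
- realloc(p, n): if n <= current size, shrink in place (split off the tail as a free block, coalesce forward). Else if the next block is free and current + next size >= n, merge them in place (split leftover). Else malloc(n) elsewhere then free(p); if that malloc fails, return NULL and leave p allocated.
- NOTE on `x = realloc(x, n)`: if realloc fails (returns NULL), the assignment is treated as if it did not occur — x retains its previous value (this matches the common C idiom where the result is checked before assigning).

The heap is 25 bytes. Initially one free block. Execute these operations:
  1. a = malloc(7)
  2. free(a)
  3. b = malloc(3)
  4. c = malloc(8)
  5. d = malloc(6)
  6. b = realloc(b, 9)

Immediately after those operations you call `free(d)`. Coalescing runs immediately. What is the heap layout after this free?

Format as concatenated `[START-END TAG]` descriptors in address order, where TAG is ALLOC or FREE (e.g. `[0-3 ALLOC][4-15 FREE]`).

Op 1: a = malloc(7) -> a = 0; heap: [0-6 ALLOC][7-24 FREE]
Op 2: free(a) -> (freed a); heap: [0-24 FREE]
Op 3: b = malloc(3) -> b = 0; heap: [0-2 ALLOC][3-24 FREE]
Op 4: c = malloc(8) -> c = 3; heap: [0-2 ALLOC][3-10 ALLOC][11-24 FREE]
Op 5: d = malloc(6) -> d = 11; heap: [0-2 ALLOC][3-10 ALLOC][11-16 ALLOC][17-24 FREE]
Op 6: b = realloc(b, 9) -> NULL (b unchanged); heap: [0-2 ALLOC][3-10 ALLOC][11-16 ALLOC][17-24 FREE]
free(d): d = 11 -> block [11-16 ALLOC]; mark free, coalesce with adjacent free neighbors -> [0-2 ALLOC][3-10 ALLOC][11-24 FREE]

Answer: [0-2 ALLOC][3-10 ALLOC][11-24 FREE]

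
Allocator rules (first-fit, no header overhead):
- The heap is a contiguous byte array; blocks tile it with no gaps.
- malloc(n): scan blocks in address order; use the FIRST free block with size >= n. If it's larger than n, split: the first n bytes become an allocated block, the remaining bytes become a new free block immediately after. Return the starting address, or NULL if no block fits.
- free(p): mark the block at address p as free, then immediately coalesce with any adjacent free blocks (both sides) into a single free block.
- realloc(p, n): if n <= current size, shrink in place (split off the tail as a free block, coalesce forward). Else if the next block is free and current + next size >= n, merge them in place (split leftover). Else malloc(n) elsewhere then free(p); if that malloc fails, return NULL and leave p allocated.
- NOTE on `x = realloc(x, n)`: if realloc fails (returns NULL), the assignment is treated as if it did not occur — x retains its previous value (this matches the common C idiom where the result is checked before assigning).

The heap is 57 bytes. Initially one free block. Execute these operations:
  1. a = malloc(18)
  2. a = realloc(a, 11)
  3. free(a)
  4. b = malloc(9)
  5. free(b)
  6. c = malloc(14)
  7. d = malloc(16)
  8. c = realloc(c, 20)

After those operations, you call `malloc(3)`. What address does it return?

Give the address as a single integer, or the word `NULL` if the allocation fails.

Answer: 0

Derivation:
Op 1: a = malloc(18) -> a = 0; heap: [0-17 ALLOC][18-56 FREE]
Op 2: a = realloc(a, 11) -> a = 0; heap: [0-10 ALLOC][11-56 FREE]
Op 3: free(a) -> (freed a); heap: [0-56 FREE]
Op 4: b = malloc(9) -> b = 0; heap: [0-8 ALLOC][9-56 FREE]
Op 5: free(b) -> (freed b); heap: [0-56 FREE]
Op 6: c = malloc(14) -> c = 0; heap: [0-13 ALLOC][14-56 FREE]
Op 7: d = malloc(16) -> d = 14; heap: [0-13 ALLOC][14-29 ALLOC][30-56 FREE]
Op 8: c = realloc(c, 20) -> c = 30; heap: [0-13 FREE][14-29 ALLOC][30-49 ALLOC][50-56 FREE]
malloc(3): first-fit scan over [0-13 FREE][14-29 ALLOC][30-49 ALLOC][50-56 FREE] -> 0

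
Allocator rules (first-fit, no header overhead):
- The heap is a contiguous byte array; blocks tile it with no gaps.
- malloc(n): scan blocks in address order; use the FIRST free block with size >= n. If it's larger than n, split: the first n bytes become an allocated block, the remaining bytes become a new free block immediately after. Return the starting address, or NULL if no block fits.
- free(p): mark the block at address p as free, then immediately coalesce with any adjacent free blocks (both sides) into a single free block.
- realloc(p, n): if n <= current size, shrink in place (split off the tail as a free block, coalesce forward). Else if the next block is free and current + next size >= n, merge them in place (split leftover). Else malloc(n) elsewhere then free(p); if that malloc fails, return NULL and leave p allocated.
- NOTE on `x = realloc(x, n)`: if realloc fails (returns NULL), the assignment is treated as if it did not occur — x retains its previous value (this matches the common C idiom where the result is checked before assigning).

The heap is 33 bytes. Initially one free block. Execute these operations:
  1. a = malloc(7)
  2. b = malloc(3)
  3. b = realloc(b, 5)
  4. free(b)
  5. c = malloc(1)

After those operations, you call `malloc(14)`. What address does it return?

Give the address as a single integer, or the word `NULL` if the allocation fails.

Answer: 8

Derivation:
Op 1: a = malloc(7) -> a = 0; heap: [0-6 ALLOC][7-32 FREE]
Op 2: b = malloc(3) -> b = 7; heap: [0-6 ALLOC][7-9 ALLOC][10-32 FREE]
Op 3: b = realloc(b, 5) -> b = 7; heap: [0-6 ALLOC][7-11 ALLOC][12-32 FREE]
Op 4: free(b) -> (freed b); heap: [0-6 ALLOC][7-32 FREE]
Op 5: c = malloc(1) -> c = 7; heap: [0-6 ALLOC][7-7 ALLOC][8-32 FREE]
malloc(14): first-fit scan over [0-6 ALLOC][7-7 ALLOC][8-32 FREE] -> 8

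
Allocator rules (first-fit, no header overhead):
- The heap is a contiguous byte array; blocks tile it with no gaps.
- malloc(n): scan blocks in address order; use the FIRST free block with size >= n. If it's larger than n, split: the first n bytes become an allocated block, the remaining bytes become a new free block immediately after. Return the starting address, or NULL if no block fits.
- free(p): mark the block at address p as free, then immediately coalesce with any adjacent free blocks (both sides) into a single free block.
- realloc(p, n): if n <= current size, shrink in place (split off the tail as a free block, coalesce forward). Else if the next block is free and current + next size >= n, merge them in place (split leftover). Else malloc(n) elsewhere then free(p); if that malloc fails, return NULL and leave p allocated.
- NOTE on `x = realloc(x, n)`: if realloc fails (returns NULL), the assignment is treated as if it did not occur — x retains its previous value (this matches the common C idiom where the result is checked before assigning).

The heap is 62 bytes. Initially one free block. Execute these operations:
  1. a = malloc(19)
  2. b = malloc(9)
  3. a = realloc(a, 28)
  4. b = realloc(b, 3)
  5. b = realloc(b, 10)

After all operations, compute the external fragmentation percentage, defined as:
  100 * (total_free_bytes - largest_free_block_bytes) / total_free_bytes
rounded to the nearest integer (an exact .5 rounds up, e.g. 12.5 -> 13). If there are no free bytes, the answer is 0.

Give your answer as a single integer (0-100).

Op 1: a = malloc(19) -> a = 0; heap: [0-18 ALLOC][19-61 FREE]
Op 2: b = malloc(9) -> b = 19; heap: [0-18 ALLOC][19-27 ALLOC][28-61 FREE]
Op 3: a = realloc(a, 28) -> a = 28; heap: [0-18 FREE][19-27 ALLOC][28-55 ALLOC][56-61 FREE]
Op 4: b = realloc(b, 3) -> b = 19; heap: [0-18 FREE][19-21 ALLOC][22-27 FREE][28-55 ALLOC][56-61 FREE]
Op 5: b = realloc(b, 10) -> b = 0; heap: [0-9 ALLOC][10-27 FREE][28-55 ALLOC][56-61 FREE]
Free blocks: [18 6] total_free=24 largest=18 -> 100*(24-18)/24 = 600/24 = 25

Answer: 25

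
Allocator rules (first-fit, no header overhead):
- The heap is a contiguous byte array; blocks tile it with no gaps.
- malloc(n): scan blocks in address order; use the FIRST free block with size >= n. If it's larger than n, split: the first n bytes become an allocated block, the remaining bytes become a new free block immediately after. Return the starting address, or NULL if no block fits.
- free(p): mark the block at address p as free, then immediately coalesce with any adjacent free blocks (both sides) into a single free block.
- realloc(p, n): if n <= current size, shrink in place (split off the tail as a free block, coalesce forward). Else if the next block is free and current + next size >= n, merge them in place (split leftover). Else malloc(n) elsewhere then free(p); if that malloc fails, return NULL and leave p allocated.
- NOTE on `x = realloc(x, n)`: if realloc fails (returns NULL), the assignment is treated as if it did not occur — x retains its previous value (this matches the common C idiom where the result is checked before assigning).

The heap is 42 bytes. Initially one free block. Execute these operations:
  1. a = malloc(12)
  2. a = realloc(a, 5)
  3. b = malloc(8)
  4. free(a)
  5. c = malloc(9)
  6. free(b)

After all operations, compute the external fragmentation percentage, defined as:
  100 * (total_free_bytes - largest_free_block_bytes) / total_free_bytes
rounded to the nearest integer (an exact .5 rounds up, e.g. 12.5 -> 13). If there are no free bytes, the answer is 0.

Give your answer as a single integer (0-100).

Op 1: a = malloc(12) -> a = 0; heap: [0-11 ALLOC][12-41 FREE]
Op 2: a = realloc(a, 5) -> a = 0; heap: [0-4 ALLOC][5-41 FREE]
Op 3: b = malloc(8) -> b = 5; heap: [0-4 ALLOC][5-12 ALLOC][13-41 FREE]
Op 4: free(a) -> (freed a); heap: [0-4 FREE][5-12 ALLOC][13-41 FREE]
Op 5: c = malloc(9) -> c = 13; heap: [0-4 FREE][5-12 ALLOC][13-21 ALLOC][22-41 FREE]
Op 6: free(b) -> (freed b); heap: [0-12 FREE][13-21 ALLOC][22-41 FREE]
Free blocks: [13 20] total_free=33 largest=20 -> 100*(33-20)/33 = 1300/33 ≈ 39.394 -> rounds to 39

Answer: 39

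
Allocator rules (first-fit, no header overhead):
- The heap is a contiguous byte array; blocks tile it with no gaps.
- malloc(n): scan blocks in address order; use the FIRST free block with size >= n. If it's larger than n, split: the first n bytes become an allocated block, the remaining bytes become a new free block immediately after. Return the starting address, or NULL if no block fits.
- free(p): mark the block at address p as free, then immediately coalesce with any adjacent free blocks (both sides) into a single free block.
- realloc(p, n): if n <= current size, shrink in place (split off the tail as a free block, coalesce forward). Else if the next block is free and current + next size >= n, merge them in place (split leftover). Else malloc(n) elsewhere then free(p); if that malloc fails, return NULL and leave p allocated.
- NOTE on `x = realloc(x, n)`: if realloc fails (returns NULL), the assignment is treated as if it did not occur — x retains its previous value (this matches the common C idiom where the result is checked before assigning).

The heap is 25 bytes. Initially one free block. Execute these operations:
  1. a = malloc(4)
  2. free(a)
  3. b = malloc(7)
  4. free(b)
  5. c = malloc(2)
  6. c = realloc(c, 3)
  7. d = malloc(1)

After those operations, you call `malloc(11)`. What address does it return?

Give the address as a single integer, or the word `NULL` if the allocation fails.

Answer: 4

Derivation:
Op 1: a = malloc(4) -> a = 0; heap: [0-3 ALLOC][4-24 FREE]
Op 2: free(a) -> (freed a); heap: [0-24 FREE]
Op 3: b = malloc(7) -> b = 0; heap: [0-6 ALLOC][7-24 FREE]
Op 4: free(b) -> (freed b); heap: [0-24 FREE]
Op 5: c = malloc(2) -> c = 0; heap: [0-1 ALLOC][2-24 FREE]
Op 6: c = realloc(c, 3) -> c = 0; heap: [0-2 ALLOC][3-24 FREE]
Op 7: d = malloc(1) -> d = 3; heap: [0-2 ALLOC][3-3 ALLOC][4-24 FREE]
malloc(11): first-fit scan over [0-2 ALLOC][3-3 ALLOC][4-24 FREE] -> 4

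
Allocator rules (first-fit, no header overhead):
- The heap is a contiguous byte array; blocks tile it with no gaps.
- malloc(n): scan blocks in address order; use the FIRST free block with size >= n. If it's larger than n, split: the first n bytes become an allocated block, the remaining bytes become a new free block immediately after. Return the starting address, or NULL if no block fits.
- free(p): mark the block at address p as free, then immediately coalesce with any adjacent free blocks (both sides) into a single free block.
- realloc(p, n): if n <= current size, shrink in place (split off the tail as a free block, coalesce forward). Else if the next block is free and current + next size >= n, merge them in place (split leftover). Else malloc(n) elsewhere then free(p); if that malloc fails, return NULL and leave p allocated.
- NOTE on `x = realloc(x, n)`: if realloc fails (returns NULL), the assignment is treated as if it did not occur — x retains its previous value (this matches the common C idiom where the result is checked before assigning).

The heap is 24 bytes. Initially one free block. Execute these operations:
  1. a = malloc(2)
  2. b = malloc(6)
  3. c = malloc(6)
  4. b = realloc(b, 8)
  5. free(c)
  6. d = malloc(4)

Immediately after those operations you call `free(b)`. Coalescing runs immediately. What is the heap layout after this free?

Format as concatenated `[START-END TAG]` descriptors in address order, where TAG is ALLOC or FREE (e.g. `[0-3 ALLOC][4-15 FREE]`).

Op 1: a = malloc(2) -> a = 0; heap: [0-1 ALLOC][2-23 FREE]
Op 2: b = malloc(6) -> b = 2; heap: [0-1 ALLOC][2-7 ALLOC][8-23 FREE]
Op 3: c = malloc(6) -> c = 8; heap: [0-1 ALLOC][2-7 ALLOC][8-13 ALLOC][14-23 FREE]
Op 4: b = realloc(b, 8) -> b = 14; heap: [0-1 ALLOC][2-7 FREE][8-13 ALLOC][14-21 ALLOC][22-23 FREE]
Op 5: free(c) -> (freed c); heap: [0-1 ALLOC][2-13 FREE][14-21 ALLOC][22-23 FREE]
Op 6: d = malloc(4) -> d = 2; heap: [0-1 ALLOC][2-5 ALLOC][6-13 FREE][14-21 ALLOC][22-23 FREE]
free(b): b = 14 -> block [14-21 ALLOC]; mark free, coalesce with adjacent free neighbors -> [0-1 ALLOC][2-5 ALLOC][6-23 FREE]

Answer: [0-1 ALLOC][2-5 ALLOC][6-23 FREE]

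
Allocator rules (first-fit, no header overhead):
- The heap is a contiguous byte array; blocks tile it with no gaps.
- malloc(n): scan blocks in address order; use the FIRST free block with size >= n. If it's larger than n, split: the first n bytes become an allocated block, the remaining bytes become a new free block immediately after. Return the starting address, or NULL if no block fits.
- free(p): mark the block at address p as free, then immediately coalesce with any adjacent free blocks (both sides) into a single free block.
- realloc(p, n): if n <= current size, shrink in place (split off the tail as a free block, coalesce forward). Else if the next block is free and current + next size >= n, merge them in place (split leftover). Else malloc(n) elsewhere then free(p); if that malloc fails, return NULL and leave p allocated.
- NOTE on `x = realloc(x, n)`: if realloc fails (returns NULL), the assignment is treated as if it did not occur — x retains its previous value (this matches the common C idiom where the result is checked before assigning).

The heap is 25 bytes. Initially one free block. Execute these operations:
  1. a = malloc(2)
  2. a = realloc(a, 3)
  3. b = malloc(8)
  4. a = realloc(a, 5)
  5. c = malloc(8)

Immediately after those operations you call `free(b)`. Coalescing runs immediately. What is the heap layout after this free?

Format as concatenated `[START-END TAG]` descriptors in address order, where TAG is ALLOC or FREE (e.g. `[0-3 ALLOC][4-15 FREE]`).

Op 1: a = malloc(2) -> a = 0; heap: [0-1 ALLOC][2-24 FREE]
Op 2: a = realloc(a, 3) -> a = 0; heap: [0-2 ALLOC][3-24 FREE]
Op 3: b = malloc(8) -> b = 3; heap: [0-2 ALLOC][3-10 ALLOC][11-24 FREE]
Op 4: a = realloc(a, 5) -> a = 11; heap: [0-2 FREE][3-10 ALLOC][11-15 ALLOC][16-24 FREE]
Op 5: c = malloc(8) -> c = 16; heap: [0-2 FREE][3-10 ALLOC][11-15 ALLOC][16-23 ALLOC][24-24 FREE]
free(b): b = 3 -> block [3-10 ALLOC]; mark free, coalesce with adjacent free neighbors -> [0-10 FREE][11-15 ALLOC][16-23 ALLOC][24-24 FREE]

Answer: [0-10 FREE][11-15 ALLOC][16-23 ALLOC][24-24 FREE]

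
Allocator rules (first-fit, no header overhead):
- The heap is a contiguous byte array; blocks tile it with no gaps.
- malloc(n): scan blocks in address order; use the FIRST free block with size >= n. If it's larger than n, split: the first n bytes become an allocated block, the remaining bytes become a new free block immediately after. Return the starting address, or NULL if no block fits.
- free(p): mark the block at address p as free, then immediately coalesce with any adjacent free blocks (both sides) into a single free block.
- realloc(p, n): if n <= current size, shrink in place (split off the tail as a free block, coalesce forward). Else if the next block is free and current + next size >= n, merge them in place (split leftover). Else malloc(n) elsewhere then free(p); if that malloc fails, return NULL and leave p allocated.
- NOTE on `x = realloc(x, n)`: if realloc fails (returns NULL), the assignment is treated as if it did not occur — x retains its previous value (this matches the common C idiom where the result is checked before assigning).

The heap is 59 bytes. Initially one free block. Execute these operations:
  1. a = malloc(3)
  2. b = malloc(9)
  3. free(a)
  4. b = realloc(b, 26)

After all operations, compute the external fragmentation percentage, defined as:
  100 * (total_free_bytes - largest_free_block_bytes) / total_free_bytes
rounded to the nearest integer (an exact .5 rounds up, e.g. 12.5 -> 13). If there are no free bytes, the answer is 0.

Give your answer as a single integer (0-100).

Op 1: a = malloc(3) -> a = 0; heap: [0-2 ALLOC][3-58 FREE]
Op 2: b = malloc(9) -> b = 3; heap: [0-2 ALLOC][3-11 ALLOC][12-58 FREE]
Op 3: free(a) -> (freed a); heap: [0-2 FREE][3-11 ALLOC][12-58 FREE]
Op 4: b = realloc(b, 26) -> b = 3; heap: [0-2 FREE][3-28 ALLOC][29-58 FREE]
Free blocks: [3 30] total_free=33 largest=30 -> 100*(33-30)/33 = 300/33 ≈ 9.091 -> rounds to 9

Answer: 9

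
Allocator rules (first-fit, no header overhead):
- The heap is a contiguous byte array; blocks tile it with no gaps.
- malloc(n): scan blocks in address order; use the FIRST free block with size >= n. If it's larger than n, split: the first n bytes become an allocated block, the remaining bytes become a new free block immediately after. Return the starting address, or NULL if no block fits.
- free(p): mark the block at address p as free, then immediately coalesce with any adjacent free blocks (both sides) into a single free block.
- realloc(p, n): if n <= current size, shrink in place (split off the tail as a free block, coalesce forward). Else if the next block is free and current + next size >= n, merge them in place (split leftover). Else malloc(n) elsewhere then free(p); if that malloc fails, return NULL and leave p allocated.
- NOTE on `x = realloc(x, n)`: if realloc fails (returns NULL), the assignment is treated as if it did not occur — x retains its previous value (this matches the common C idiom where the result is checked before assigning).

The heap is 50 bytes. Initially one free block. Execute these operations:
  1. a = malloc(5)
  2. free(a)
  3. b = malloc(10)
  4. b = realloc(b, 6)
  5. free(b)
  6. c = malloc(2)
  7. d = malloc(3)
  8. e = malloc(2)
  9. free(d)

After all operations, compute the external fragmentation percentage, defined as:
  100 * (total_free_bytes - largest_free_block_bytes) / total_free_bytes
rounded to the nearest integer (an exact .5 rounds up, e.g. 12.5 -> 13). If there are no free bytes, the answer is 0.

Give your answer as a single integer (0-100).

Op 1: a = malloc(5) -> a = 0; heap: [0-4 ALLOC][5-49 FREE]
Op 2: free(a) -> (freed a); heap: [0-49 FREE]
Op 3: b = malloc(10) -> b = 0; heap: [0-9 ALLOC][10-49 FREE]
Op 4: b = realloc(b, 6) -> b = 0; heap: [0-5 ALLOC][6-49 FREE]
Op 5: free(b) -> (freed b); heap: [0-49 FREE]
Op 6: c = malloc(2) -> c = 0; heap: [0-1 ALLOC][2-49 FREE]
Op 7: d = malloc(3) -> d = 2; heap: [0-1 ALLOC][2-4 ALLOC][5-49 FREE]
Op 8: e = malloc(2) -> e = 5; heap: [0-1 ALLOC][2-4 ALLOC][5-6 ALLOC][7-49 FREE]
Op 9: free(d) -> (freed d); heap: [0-1 ALLOC][2-4 FREE][5-6 ALLOC][7-49 FREE]
Free blocks: [3 43] total_free=46 largest=43 -> 100*(46-43)/46 = 300/46 ≈ 6.522 -> rounds to 7

Answer: 7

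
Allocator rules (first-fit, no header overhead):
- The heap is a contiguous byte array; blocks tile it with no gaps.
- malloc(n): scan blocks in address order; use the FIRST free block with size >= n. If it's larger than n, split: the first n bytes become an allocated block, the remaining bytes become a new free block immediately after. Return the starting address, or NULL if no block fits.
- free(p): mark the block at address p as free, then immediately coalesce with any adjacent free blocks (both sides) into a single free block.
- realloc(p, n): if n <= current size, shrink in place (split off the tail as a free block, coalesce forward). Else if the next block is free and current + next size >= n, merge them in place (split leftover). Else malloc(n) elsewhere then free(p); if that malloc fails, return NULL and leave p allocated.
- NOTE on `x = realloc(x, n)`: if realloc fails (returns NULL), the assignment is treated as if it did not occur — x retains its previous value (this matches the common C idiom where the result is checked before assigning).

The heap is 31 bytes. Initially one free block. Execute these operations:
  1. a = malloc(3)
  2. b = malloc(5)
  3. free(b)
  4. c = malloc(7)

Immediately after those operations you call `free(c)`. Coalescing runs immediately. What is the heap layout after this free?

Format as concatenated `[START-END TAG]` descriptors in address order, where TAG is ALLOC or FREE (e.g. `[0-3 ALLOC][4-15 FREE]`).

Op 1: a = malloc(3) -> a = 0; heap: [0-2 ALLOC][3-30 FREE]
Op 2: b = malloc(5) -> b = 3; heap: [0-2 ALLOC][3-7 ALLOC][8-30 FREE]
Op 3: free(b) -> (freed b); heap: [0-2 ALLOC][3-30 FREE]
Op 4: c = malloc(7) -> c = 3; heap: [0-2 ALLOC][3-9 ALLOC][10-30 FREE]
free(c): c = 3 -> block [3-9 ALLOC]; mark free, coalesce with adjacent free neighbors -> [0-2 ALLOC][3-30 FREE]

Answer: [0-2 ALLOC][3-30 FREE]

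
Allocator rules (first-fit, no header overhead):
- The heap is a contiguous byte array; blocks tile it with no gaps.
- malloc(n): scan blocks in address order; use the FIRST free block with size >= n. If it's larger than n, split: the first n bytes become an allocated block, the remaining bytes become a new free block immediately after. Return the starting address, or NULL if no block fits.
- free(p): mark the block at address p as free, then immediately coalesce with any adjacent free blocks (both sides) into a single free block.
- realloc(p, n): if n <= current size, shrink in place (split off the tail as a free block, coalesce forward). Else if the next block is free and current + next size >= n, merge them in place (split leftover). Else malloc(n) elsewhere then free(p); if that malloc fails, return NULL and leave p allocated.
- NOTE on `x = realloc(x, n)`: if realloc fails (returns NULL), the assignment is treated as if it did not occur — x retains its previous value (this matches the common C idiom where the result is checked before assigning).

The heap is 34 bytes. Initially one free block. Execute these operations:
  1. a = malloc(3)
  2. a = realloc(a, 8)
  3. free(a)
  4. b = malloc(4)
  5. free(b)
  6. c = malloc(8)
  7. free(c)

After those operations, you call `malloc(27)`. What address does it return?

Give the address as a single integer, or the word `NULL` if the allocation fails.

Answer: 0

Derivation:
Op 1: a = malloc(3) -> a = 0; heap: [0-2 ALLOC][3-33 FREE]
Op 2: a = realloc(a, 8) -> a = 0; heap: [0-7 ALLOC][8-33 FREE]
Op 3: free(a) -> (freed a); heap: [0-33 FREE]
Op 4: b = malloc(4) -> b = 0; heap: [0-3 ALLOC][4-33 FREE]
Op 5: free(b) -> (freed b); heap: [0-33 FREE]
Op 6: c = malloc(8) -> c = 0; heap: [0-7 ALLOC][8-33 FREE]
Op 7: free(c) -> (freed c); heap: [0-33 FREE]
malloc(27): first-fit scan over [0-33 FREE] -> 0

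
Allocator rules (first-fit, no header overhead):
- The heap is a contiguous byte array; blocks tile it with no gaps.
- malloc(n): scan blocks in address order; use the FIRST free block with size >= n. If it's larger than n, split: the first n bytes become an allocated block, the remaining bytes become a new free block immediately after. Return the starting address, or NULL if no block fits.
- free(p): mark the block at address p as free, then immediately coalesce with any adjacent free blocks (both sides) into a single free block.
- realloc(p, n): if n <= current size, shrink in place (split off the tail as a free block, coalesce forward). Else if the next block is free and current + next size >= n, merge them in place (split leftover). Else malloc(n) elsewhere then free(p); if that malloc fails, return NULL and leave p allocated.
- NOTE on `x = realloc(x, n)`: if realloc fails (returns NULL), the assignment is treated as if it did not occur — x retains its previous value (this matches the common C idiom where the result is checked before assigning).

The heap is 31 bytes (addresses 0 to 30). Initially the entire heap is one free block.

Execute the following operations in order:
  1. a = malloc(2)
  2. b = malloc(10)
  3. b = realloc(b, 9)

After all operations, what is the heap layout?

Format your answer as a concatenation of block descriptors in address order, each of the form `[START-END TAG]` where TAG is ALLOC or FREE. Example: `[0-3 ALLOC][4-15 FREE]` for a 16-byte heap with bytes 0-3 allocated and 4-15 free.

Answer: [0-1 ALLOC][2-10 ALLOC][11-30 FREE]

Derivation:
Op 1: a = malloc(2) -> a = 0; heap: [0-1 ALLOC][2-30 FREE]
Op 2: b = malloc(10) -> b = 2; heap: [0-1 ALLOC][2-11 ALLOC][12-30 FREE]
Op 3: b = realloc(b, 9) -> b = 2; heap: [0-1 ALLOC][2-10 ALLOC][11-30 FREE]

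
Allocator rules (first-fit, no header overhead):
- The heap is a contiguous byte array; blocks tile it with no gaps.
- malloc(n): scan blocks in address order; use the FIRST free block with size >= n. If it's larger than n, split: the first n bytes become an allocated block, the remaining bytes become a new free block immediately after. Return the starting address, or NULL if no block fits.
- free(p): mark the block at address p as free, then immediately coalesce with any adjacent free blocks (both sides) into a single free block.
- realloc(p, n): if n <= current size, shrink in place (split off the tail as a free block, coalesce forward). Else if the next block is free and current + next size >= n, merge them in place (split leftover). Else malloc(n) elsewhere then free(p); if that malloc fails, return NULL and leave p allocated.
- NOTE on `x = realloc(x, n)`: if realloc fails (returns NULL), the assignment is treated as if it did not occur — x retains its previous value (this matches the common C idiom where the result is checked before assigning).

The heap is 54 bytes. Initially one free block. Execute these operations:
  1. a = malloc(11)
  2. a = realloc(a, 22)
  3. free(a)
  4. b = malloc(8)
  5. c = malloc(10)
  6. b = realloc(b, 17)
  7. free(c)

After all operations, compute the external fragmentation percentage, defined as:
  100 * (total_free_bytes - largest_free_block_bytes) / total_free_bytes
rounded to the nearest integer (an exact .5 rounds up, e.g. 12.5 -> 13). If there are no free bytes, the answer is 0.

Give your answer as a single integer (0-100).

Answer: 49

Derivation:
Op 1: a = malloc(11) -> a = 0; heap: [0-10 ALLOC][11-53 FREE]
Op 2: a = realloc(a, 22) -> a = 0; heap: [0-21 ALLOC][22-53 FREE]
Op 3: free(a) -> (freed a); heap: [0-53 FREE]
Op 4: b = malloc(8) -> b = 0; heap: [0-7 ALLOC][8-53 FREE]
Op 5: c = malloc(10) -> c = 8; heap: [0-7 ALLOC][8-17 ALLOC][18-53 FREE]
Op 6: b = realloc(b, 17) -> b = 18; heap: [0-7 FREE][8-17 ALLOC][18-34 ALLOC][35-53 FREE]
Op 7: free(c) -> (freed c); heap: [0-17 FREE][18-34 ALLOC][35-53 FREE]
Free blocks: [18 19] total_free=37 largest=19 -> 100*(37-19)/37 = 1800/37 ≈ 48.649 -> rounds to 49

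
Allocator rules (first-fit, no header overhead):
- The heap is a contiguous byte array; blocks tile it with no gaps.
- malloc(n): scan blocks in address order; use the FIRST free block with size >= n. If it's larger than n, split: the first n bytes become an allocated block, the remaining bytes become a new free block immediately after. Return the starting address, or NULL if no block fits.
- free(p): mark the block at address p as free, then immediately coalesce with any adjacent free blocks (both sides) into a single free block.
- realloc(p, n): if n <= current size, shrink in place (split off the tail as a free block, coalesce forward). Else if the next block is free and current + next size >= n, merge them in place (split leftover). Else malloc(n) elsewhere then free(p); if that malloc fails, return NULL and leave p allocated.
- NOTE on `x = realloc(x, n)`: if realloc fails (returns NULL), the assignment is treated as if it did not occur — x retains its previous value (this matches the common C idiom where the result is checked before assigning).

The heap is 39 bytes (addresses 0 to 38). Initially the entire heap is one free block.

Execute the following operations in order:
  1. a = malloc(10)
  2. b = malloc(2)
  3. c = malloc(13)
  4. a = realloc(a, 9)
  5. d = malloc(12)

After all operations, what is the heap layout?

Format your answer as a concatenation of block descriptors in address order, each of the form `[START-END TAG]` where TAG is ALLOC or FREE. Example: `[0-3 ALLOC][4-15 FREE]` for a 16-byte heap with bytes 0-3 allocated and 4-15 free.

Answer: [0-8 ALLOC][9-9 FREE][10-11 ALLOC][12-24 ALLOC][25-36 ALLOC][37-38 FREE]

Derivation:
Op 1: a = malloc(10) -> a = 0; heap: [0-9 ALLOC][10-38 FREE]
Op 2: b = malloc(2) -> b = 10; heap: [0-9 ALLOC][10-11 ALLOC][12-38 FREE]
Op 3: c = malloc(13) -> c = 12; heap: [0-9 ALLOC][10-11 ALLOC][12-24 ALLOC][25-38 FREE]
Op 4: a = realloc(a, 9) -> a = 0; heap: [0-8 ALLOC][9-9 FREE][10-11 ALLOC][12-24 ALLOC][25-38 FREE]
Op 5: d = malloc(12) -> d = 25; heap: [0-8 ALLOC][9-9 FREE][10-11 ALLOC][12-24 ALLOC][25-36 ALLOC][37-38 FREE]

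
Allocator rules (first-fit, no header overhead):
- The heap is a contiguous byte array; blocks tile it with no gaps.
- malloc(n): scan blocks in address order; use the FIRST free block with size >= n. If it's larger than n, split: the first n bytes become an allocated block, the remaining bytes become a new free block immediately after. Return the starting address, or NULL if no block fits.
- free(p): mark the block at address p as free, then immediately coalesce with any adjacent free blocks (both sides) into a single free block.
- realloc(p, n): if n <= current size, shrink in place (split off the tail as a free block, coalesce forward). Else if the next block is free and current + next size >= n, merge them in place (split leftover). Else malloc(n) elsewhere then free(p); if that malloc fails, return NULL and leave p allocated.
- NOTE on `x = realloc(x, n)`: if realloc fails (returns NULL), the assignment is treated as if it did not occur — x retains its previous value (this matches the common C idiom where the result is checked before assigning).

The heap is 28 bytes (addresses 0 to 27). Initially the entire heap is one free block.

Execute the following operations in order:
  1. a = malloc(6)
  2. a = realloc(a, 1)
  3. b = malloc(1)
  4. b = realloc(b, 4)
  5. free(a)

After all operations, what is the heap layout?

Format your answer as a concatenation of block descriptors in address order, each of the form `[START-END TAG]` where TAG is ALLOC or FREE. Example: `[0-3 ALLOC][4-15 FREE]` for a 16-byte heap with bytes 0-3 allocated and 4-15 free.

Op 1: a = malloc(6) -> a = 0; heap: [0-5 ALLOC][6-27 FREE]
Op 2: a = realloc(a, 1) -> a = 0; heap: [0-0 ALLOC][1-27 FREE]
Op 3: b = malloc(1) -> b = 1; heap: [0-0 ALLOC][1-1 ALLOC][2-27 FREE]
Op 4: b = realloc(b, 4) -> b = 1; heap: [0-0 ALLOC][1-4 ALLOC][5-27 FREE]
Op 5: free(a) -> (freed a); heap: [0-0 FREE][1-4 ALLOC][5-27 FREE]

Answer: [0-0 FREE][1-4 ALLOC][5-27 FREE]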